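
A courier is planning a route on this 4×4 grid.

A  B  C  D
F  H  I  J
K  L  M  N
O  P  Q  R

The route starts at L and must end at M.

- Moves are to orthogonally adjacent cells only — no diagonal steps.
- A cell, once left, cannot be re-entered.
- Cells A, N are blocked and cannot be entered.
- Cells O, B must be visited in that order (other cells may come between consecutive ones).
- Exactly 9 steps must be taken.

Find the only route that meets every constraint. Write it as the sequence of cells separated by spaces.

L P O K F H B C I M

The waypoints must appear in the order O, B, with no cell reused.
Route from L: down to P, left to O, 2× up (reaching F), right to H, up to B, right to C, 2× down (reaching M) — 9 moves in all.
Check: order respected (O at step 2, B at step 6); 9 moves as required.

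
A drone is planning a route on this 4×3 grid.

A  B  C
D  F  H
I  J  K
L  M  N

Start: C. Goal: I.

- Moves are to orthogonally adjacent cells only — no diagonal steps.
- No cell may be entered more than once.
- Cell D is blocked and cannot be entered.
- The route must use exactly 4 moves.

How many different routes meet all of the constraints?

Need simple routes of exactly 4 moves from C to I (Manhattan distance 4, so 0 moves are spent on a detour and 0 undoing it).
Enumerating: C H K J I | C H F J I | C B F J I.
That gives 3 routes.

3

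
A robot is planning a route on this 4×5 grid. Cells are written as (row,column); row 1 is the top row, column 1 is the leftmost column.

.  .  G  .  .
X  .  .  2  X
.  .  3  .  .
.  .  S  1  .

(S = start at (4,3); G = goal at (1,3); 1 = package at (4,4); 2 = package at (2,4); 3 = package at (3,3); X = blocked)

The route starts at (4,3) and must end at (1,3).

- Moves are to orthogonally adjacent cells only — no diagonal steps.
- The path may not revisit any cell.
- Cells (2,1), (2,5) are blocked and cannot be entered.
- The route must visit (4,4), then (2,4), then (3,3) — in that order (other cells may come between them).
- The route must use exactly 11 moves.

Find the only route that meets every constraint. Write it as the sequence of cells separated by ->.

The waypoints must appear in the order (4,4), (2,4), (3,3), with no cell reused.
Route from (4,3): right 2 to (4,5), up 1 to (3,5), left 1 to (3,4), up 1 to (2,4), left 1 to (2,3), down 1 to (3,3), left 1 to (3,2), up 2 to (1,2), right 1 to (1,3) — 11 moves in all.
Check: order respected (1 at step 1, 2 at step 5, 3 at step 7); 11 moves as required.

(4,3) -> (4,4) -> (4,5) -> (3,5) -> (3,4) -> (2,4) -> (2,3) -> (3,3) -> (3,2) -> (2,2) -> (1,2) -> (1,3)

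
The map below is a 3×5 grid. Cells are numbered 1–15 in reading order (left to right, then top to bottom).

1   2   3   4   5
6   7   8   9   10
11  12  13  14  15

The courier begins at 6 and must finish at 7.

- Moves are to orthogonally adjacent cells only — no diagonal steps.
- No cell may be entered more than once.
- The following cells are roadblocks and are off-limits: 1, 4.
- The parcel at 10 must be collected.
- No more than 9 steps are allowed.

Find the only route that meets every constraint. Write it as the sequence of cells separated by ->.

The budget equals the shortest possible length, so every move has to be on a shortest route through the required cells.
Route from 6: down 1 to 11, right 4 to 15, up 1 to 10, left 3 to 7 — 9 moves in all.
Check: all required cells visited; 9 ≤ 9 moves.

6 -> 11 -> 12 -> 13 -> 14 -> 15 -> 10 -> 9 -> 8 -> 7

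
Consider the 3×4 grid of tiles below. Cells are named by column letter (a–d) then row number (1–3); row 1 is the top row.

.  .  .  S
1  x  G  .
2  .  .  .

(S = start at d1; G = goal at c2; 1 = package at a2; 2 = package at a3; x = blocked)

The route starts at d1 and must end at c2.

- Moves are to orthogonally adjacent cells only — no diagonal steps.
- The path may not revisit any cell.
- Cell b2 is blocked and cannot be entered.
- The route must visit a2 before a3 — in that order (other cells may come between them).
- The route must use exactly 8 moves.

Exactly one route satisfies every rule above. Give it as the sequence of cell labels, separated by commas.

The waypoints must appear in the order a2, a3, with no cell reused.
Route from d1: left 3 to a1, down 2 to a3, right 2 to c3, up 1 to c2 — 8 moves in all.
Check: order respected (1 at step 4, 2 at step 5); 8 moves as required.

d1, c1, b1, a1, a2, a3, b3, c3, c2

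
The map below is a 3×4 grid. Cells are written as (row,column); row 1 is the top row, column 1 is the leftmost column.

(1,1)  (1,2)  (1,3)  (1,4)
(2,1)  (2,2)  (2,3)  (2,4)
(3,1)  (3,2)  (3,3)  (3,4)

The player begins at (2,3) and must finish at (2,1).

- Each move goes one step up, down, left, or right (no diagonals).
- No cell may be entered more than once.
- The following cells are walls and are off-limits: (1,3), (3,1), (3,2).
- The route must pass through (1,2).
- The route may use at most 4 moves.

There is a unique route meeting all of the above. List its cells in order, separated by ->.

(2,3) -> (2,2) -> (1,2) -> (1,1) -> (2,1)

Any route must reach (1,2) and still end at (2,1) within 4 moves, so the order of the required stops is forced.
Route from (2,3): left to (2,2), up to (1,2), left to (1,1), down to (2,1) — 4 moves in all.
Check: all required cells visited; 4 ≤ 4 moves.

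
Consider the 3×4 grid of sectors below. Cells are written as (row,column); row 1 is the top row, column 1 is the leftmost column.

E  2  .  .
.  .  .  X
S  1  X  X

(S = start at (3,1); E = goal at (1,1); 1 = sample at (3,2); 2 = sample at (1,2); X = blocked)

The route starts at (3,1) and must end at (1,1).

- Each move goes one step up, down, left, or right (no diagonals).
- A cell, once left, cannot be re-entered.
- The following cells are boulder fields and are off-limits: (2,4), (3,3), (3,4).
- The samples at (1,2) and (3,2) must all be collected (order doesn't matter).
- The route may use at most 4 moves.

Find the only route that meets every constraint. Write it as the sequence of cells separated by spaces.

The budget equals the shortest possible length, so every move has to be on a shortest route through the required cells.
Route from (3,1): right to (3,2), 2× up (reaching (1,2)), left to (1,1) — 4 moves in all.
Check: all required cells visited; 4 ≤ 4 moves.

(3,1) (3,2) (2,2) (1,2) (1,1)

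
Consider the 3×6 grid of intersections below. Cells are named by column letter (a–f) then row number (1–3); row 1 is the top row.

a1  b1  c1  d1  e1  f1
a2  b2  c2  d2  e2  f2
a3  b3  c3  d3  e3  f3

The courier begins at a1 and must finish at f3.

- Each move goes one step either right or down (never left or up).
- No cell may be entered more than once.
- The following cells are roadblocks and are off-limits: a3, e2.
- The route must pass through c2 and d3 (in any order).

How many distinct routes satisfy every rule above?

6

A right/down-only route from a1 to f3 makes exactly 2 down-moves and 5 right-moves in some order.
With no other constraints that would be C(7,2) = 21 routes.
A monotone route can only reach the required cells in the order c2, d3, so split there and multiply the segment counts (each segment already excludes blocked cells): a1→c2: 3; c2→d3: 2; d3→f3: 1; product = 6.
That gives 6 routes.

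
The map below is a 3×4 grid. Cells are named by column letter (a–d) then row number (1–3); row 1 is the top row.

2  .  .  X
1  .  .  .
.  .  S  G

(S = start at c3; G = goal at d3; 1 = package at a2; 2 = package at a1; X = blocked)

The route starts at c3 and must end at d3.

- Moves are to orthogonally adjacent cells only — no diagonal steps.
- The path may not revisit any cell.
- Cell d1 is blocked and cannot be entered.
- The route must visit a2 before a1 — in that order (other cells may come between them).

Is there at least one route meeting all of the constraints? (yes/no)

One route that works: c3 → b3 → b2 → a2 → a1 → b1 → c1 → c2 → d2 → d3.

yes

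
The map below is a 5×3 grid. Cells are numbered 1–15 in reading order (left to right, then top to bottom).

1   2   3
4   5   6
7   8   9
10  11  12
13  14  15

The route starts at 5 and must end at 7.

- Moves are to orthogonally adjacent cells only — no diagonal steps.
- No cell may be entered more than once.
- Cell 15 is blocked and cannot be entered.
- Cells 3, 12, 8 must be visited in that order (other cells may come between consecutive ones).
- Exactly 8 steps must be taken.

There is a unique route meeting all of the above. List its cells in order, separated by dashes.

The waypoints must appear in the order 3, 12, 8, with no cell reused.
Route from 5: up 1 to 2, right 1 to 3, down 3 to 12, left 1 to 11, up 1 to 8, left 1 to 7 — 8 moves in all.
Check: order respected (3 at step 2, 12 at step 5, 8 at step 7); 8 moves as required.

5 - 2 - 3 - 6 - 9 - 12 - 11 - 8 - 7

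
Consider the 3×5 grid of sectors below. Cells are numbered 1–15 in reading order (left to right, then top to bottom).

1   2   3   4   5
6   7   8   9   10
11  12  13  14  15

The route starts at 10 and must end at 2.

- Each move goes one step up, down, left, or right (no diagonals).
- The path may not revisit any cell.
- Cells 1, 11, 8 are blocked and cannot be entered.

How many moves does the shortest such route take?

The Manhattan distance from 10 to 2 is |2−1| + |5−2| = 4, so at least 4 moves are needed.
A route of 4 moves achieves this: 10 → 5 → 4 → 3 → 2.
Since 4 matches the lower bound, it is optimal.

4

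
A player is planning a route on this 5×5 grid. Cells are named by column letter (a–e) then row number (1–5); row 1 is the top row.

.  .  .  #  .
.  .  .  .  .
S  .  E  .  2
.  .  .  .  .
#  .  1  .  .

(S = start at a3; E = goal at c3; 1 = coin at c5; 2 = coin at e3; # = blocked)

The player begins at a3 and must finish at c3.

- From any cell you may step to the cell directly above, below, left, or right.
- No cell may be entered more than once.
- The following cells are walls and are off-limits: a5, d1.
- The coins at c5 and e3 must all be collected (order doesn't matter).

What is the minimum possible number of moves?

10

Any route passes through c5 and e3 in some order between a3 and c3. Summing Manhattan distances along each leg and taking the cheapest ordering (a3 → c5 → e3 → c3) gives a lower bound of 4 + 4 + 2 = 10 moves.
A route of 10 moves achieves this: a3 → a4 → b4 → b5 → c5 → c4 → d4 → e4 → e3 → d3 → c3.
Since 10 matches the lower bound, it is optimal.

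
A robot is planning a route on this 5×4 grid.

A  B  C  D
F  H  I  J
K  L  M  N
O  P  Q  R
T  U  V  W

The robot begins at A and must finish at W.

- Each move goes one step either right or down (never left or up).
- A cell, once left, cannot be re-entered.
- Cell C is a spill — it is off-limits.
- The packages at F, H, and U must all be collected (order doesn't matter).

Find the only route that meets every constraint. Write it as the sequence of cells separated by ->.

A -> F -> H -> L -> P -> U -> V -> W

Moves only go right or down, so the column and row indices never decrease.
Route from A: down 1 to F, right 1 to H, down 3 to U, right 2 to W — 7 moves in all.
Check: all required cells visited.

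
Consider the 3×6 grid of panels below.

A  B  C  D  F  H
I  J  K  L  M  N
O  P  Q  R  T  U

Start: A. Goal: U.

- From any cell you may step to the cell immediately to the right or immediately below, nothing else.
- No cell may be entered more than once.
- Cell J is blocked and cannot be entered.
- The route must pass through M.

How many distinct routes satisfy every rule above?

A right/down-only route from A to U makes exactly 2 down-moves and 5 right-moves in some order.
With no other constraints that would be C(7,2) = 21 routes.
Split at M and multiply the segment counts (each segment already excludes blocked cells): A→M: 3; M→U: 2; product = 6.
That gives 6 routes.

6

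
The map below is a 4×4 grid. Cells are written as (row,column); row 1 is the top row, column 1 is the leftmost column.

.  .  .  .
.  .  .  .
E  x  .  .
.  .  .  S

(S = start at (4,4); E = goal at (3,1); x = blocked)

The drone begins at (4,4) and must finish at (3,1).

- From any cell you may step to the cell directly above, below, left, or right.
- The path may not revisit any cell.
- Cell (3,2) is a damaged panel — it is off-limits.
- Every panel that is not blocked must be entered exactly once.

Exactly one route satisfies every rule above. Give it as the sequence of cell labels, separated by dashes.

Need to visit all 15 open cells exactly once, starting at (4,4) and ending at (3,1).
Cell (4,1) has only two open neighbours ((3,1) and (4,2)), so the path must pass straight through it: one of those is the cell it's entered from and the other is where it exits.
Route from (4,4): 3× up (reaching (1,4)), 3× left (reaching (1,1)), down to (2,1), 2× right (reaching (2,3)), 2× down (reaching (4,3)), 2× left (reaching (4,1)), up to (3,1) — 14 moves in all.
Check: all 15 open cells covered.

(4,4) - (3,4) - (2,4) - (1,4) - (1,3) - (1,2) - (1,1) - (2,1) - (2,2) - (2,3) - (3,3) - (4,3) - (4,2) - (4,1) - (3,1)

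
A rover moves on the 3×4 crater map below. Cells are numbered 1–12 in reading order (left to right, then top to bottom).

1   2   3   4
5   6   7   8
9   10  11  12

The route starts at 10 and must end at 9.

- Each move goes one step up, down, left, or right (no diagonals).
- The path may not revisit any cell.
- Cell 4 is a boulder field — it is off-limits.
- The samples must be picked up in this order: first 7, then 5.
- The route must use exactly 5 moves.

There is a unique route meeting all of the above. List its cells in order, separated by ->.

10 -> 11 -> 7 -> 6 -> 5 -> 9

The waypoints must appear in the order 7, 5, with no cell reused.
Route from 10: right to 11, up to 7, 2× left (reaching 5), down to 9 — 5 moves in all.
Check: order respected (7 at step 2, 5 at step 4); 5 moves as required.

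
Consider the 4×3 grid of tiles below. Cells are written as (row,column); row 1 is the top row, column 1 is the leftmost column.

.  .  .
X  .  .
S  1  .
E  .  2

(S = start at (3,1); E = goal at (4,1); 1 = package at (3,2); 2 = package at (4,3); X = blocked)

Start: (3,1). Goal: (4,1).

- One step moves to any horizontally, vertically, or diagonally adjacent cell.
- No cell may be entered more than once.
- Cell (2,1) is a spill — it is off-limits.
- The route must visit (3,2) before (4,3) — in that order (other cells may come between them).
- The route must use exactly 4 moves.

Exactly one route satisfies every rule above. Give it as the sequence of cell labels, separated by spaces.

(3,1) (3,2) (4,3) (4,2) (4,1)

The waypoints must appear in the order (3,2), (4,3), with no cell reused.
Route from (3,1): right 1 to (3,2), down-right 1 to (4,3), left 2 to (4,1) — 4 moves in all.
Check: order respected (1 at step 1, 2 at step 2); 4 moves as required.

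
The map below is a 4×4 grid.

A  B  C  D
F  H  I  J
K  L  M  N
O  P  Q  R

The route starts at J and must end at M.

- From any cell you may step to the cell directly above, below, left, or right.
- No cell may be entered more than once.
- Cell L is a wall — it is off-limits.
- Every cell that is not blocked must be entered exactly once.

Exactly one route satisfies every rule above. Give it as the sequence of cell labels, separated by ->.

J -> D -> C -> I -> H -> B -> A -> F -> K -> O -> P -> Q -> R -> N -> M

Need to visit all 15 open cells exactly once, starting at J and ending at M.
Route from J: up to D, left to C, down to I, left to H, up to B, left to A, 3× down (reaching O), 3× right (reaching R), up to N, left to M — 14 moves in all.
Check: all 15 open cells covered.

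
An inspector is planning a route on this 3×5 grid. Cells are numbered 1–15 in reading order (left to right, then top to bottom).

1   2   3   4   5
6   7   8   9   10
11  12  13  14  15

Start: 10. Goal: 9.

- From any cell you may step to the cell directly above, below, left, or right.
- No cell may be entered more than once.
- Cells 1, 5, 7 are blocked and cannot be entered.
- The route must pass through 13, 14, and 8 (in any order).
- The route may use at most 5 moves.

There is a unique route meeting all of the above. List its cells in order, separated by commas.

10, 15, 14, 13, 8, 9

Any route must reach 13, 14, and 8 and still end at 9 within 5 moves, so the order of the required stops is forced.
Route from 10: down to 15, 2× left (reaching 13), up to 8, right to 9 — 5 moves in all.
Check: all required cells visited; 5 ≤ 5 moves.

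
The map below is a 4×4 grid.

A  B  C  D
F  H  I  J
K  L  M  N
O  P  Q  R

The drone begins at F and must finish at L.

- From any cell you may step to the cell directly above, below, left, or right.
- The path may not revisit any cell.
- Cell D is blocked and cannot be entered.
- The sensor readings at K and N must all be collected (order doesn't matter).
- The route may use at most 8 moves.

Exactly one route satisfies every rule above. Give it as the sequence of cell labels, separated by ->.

F -> K -> O -> P -> Q -> R -> N -> M -> L

The 8-move cap with required stops at K, N leaves no slack for detours.
Route from F: down 2 to O, right 3 to R, up 1 to N, left 2 to L — 8 moves in all.
Check: all required cells visited; 8 ≤ 8 moves.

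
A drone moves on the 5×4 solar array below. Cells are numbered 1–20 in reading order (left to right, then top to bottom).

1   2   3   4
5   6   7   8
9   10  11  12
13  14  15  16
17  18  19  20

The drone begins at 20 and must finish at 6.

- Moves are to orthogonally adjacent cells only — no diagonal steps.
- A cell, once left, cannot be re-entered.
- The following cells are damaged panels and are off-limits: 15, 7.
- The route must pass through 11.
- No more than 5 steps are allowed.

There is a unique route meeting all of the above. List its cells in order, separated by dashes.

20 - 16 - 12 - 11 - 10 - 6

Any route must reach 11 and still end at 6 within 5 moves, so the order of the required stops is forced.
Route from 20: up 2 to 12, left 2 to 10, up 1 to 6 — 5 moves in all.
Check: all required cells visited; 5 ≤ 5 moves.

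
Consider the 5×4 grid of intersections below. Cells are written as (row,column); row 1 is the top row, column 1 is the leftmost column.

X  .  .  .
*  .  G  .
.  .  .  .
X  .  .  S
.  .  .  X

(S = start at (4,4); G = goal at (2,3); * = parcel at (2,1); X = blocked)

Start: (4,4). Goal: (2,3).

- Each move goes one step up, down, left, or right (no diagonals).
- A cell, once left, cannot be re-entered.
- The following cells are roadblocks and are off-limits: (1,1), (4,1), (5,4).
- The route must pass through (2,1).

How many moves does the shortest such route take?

Any route passes through (2,1) somewhere between (4,4) and (2,3). Summing Manhattan distances along the two legs ((4,4) → (2,1) → (2,3)) gives a lower bound of 5 + 2 = 7 moves.
A route of 7 moves achieves this: (4,4) → (3,4) → (3,3) → (3,2) → (3,1) → (2,1) → (2,2) → (2,3).
Since 7 matches the lower bound, it is optimal.

7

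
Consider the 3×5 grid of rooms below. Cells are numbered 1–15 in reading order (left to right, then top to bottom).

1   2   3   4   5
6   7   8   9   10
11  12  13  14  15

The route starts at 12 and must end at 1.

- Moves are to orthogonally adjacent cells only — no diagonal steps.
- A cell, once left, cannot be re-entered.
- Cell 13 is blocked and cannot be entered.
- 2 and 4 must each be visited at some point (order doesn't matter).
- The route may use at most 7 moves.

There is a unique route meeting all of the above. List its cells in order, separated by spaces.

The 7-move cap with required stops at 2, 4 leaves no slack for detours.
Route from 12: up to 7, 2× right (reaching 9), up to 4, 3× left (reaching 1) — 7 moves in all.
Check: all required cells visited; 7 ≤ 7 moves.

12 7 8 9 4 3 2 1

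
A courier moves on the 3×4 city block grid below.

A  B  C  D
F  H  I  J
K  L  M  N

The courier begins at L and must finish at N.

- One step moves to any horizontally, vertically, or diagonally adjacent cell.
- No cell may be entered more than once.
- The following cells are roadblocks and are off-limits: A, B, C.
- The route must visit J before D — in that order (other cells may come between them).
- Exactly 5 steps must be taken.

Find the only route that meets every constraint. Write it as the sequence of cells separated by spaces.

The waypoints must appear in the order J, D, with no cell reused.
Route from L: right to M, up-right to J, up to D, down-left to I, down-right to N — 5 moves in all.
Check: order respected (J at step 2, D at step 3); 5 moves as required.

L M J D I N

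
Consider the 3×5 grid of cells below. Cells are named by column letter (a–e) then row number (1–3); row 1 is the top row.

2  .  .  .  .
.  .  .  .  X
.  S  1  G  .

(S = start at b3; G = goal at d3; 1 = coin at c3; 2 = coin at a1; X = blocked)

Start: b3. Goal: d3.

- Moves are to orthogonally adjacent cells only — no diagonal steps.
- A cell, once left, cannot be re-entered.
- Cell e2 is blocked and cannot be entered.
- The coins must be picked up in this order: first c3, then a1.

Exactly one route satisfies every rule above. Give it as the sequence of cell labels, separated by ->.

b3 -> c3 -> c2 -> b2 -> a2 -> a1 -> b1 -> c1 -> d1 -> d2 -> d3

The waypoints must appear in the order c3, a1, with no cell reused.
Route from b3: right 1 to c3, up 1 to c2, left 2 to a2, up 1 to a1, right 3 to d1, down 2 to d3 — 10 moves in all.
Check: order respected (1 at step 1, 2 at step 5).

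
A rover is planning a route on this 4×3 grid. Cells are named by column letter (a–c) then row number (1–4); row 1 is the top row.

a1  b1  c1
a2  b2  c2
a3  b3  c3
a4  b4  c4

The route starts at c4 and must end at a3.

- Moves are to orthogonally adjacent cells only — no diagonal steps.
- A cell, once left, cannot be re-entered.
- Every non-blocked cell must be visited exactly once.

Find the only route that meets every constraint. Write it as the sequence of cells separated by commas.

c4, c3, c2, c1, b1, a1, a2, b2, b3, b4, a4, a3

Need to visit all 12 open cells exactly once, starting at c4 and ending at a3.
Cell c1 has only two open neighbours (c2 and b1), so the path must pass straight through it: one of those is the cell it's entered from and the other is where it exits.
Route from c4: up 3 to c1, left 2 to a1, down 1 to a2, right 1 to b2, down 2 to b4, left 1 to a4, up 1 to a3 — 11 moves in all.
Check: all 12 open cells covered.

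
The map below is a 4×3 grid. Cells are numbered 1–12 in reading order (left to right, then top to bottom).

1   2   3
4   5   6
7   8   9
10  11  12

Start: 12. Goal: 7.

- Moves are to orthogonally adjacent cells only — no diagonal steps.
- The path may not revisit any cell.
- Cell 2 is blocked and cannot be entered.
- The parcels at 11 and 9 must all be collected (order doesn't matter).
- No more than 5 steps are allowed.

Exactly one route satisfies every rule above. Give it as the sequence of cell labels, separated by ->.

12 -> 9 -> 8 -> 11 -> 10 -> 7

The 5-move cap with required stops at 11, 9 leaves no slack for detours.
Route from 12: up to 9, left to 8, down to 11, left to 10, up to 7 — 5 moves in all.
Check: all required cells visited; 5 ≤ 5 moves.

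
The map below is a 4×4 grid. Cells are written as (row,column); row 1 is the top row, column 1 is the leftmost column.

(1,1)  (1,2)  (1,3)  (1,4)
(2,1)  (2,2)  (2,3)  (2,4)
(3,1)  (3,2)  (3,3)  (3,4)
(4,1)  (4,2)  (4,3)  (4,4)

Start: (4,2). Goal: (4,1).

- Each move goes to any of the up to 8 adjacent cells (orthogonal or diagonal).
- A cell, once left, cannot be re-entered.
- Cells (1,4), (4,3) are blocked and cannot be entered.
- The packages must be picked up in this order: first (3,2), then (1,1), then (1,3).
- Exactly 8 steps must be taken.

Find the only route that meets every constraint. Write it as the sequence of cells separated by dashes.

The waypoints must appear in the order (3,2), (1,1), (1,3), with no cell reused.
Route from (4,2): up to (3,2), up-left to (2,1), up to (1,1), 2× right (reaching (1,3)), 2× down-left (reaching (3,1)), down to (4,1) — 8 moves in all.
Check: order respected ((3,2) at step 1, (1,1) at step 3, (1,3) at step 5); 8 moves as required.

(4,2) - (3,2) - (2,1) - (1,1) - (1,2) - (1,3) - (2,2) - (3,1) - (4,1)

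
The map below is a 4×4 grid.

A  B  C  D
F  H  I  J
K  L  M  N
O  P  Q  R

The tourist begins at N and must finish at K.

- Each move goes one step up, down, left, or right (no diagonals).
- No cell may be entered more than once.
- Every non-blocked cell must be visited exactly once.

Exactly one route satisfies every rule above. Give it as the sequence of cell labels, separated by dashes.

N - R - Q - M - I - J - D - C - B - A - F - H - L - P - O - K

Need to visit all 16 open cells exactly once, starting at N and ending at K.
Route from N: down 1 to R, left 1 to Q, up 2 to I, right 1 to J, up 1 to D, left 3 to A, down 1 to F, right 1 to H, down 2 to P, left 1 to O, up 1 to K — 15 moves in all.
Check: all 16 open cells covered.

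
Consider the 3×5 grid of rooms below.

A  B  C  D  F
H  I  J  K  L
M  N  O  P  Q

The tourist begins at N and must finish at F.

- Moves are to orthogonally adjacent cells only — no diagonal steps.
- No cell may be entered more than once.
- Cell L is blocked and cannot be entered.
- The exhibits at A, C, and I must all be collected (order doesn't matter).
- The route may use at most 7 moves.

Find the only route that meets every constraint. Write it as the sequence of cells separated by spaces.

N I H A B C D F

Any route must reach A, C, and I and still end at F within 7 moves, so the order of the required stops is forced.
Route from N: up to I, left to H, up to A, 4× right (reaching F) — 7 moves in all.
Check: all required cells visited; 7 ≤ 7 moves.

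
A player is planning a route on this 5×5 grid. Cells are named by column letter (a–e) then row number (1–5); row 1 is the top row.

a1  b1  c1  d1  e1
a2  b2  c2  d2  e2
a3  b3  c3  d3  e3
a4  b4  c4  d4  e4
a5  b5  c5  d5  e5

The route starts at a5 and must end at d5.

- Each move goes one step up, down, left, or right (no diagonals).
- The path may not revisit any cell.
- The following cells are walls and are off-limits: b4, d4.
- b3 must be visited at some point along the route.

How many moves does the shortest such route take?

7

Any route passes through b3 somewhere between a5 and d5. Summing Manhattan distances along the two legs (a5 → b3 → d5) gives a lower bound of 3 + 4 = 7 moves.
A route of 7 moves achieves this: a5 → a4 → a3 → b3 → c3 → c4 → c5 → d5.
Since 7 matches the lower bound, it is optimal.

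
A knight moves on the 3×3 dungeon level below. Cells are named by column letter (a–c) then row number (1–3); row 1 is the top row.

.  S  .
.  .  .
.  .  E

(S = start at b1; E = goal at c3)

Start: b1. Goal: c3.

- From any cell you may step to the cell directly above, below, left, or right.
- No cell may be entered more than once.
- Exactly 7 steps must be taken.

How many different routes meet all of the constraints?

2

Need simple routes of exactly 7 moves from b1 to c3 (Manhattan distance 3, so 2 moves are spent on a detour and 2 undoing it).
Enumerating: b1 a1 a2 a3 b3 b2 c2 c3 | b1 c1 c2 b2 a2 a3 b3 c3.
That gives 2 routes.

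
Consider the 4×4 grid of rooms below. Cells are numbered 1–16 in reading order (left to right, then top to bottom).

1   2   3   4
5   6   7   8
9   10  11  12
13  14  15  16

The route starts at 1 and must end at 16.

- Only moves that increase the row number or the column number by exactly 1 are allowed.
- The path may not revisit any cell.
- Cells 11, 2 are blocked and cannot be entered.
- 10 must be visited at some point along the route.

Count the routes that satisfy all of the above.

A right/down-only route from 1 to 16 makes exactly 3 down-moves and 3 right-moves in some order.
With no other constraints that would be C(6,3) = 20 routes.
Split at 10 and multiply the segment counts (each segment already excludes blocked cells): 1→10: 2; 10→16: 1; product = 2.
That gives 2 routes.

2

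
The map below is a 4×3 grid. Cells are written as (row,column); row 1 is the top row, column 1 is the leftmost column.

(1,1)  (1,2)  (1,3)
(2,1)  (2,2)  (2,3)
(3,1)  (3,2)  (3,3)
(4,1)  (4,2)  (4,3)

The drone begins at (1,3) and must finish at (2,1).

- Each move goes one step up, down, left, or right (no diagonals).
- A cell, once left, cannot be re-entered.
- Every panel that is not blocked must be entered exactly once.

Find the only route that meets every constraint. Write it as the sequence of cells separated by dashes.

Need to visit all 12 open cells exactly once, starting at (1,3) and ending at (2,1).
Cell (4,3) has only two open neighbours ((3,3) and (4,2)), so the path must pass straight through it: one of those is the cell it's entered from and the other is where it exits.
Route from (1,3): 3× down (reaching (4,3)), 2× left (reaching (4,1)), up to (3,1), right to (3,2), 2× up (reaching (1,2)), left to (1,1), down to (2,1) — 11 moves in all.
Check: all 12 open cells covered.

(1,3) - (2,3) - (3,3) - (4,3) - (4,2) - (4,1) - (3,1) - (3,2) - (2,2) - (1,2) - (1,1) - (2,1)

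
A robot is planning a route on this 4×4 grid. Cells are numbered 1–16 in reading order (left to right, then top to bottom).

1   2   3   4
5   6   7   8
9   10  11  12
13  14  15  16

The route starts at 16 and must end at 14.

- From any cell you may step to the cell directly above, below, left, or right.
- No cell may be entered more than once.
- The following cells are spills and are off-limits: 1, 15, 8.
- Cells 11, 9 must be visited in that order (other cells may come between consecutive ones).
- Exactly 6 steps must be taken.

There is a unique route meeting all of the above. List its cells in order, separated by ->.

16 -> 12 -> 11 -> 10 -> 9 -> 13 -> 14

The waypoints must appear in the order 11, 9, with no cell reused.
Route from 16: up 1 to 12, left 3 to 9, down 1 to 13, right 1 to 14 — 6 moves in all.
Check: order respected (11 at step 2, 9 at step 4); 6 moves as required.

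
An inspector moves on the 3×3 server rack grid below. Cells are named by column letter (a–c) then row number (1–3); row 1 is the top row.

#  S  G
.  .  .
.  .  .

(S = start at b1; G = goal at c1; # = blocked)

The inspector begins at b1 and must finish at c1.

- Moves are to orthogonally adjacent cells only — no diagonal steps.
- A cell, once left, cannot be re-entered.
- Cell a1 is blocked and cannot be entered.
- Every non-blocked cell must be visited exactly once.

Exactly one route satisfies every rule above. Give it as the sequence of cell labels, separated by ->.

Need to visit all 8 open cells exactly once, starting at b1 and ending at c1.
Cell a3 has only two open neighbours (a2 and b3), so the path must pass straight through it: one of those is the cell it's entered from and the other is where it exits.
Route from b1: down 1 to b2, left 1 to a2, down 1 to a3, right 2 to c3, up 2 to c1 — 7 moves in all.
Check: all 8 open cells covered.

b1 -> b2 -> a2 -> a3 -> b3 -> c3 -> c2 -> c1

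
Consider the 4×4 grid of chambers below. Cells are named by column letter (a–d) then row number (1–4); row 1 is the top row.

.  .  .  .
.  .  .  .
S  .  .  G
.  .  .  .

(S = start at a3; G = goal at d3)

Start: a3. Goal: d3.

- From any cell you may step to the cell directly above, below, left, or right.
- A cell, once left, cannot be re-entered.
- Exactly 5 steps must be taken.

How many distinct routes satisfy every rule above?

12

Need simple routes of exactly 5 moves from a3 to d3 (Manhattan distance 3, so 1 moves are spent on a detour and 1 undoing it).
Branch systematically from the start, pruning whenever the remaining move budget drops below the Manhattan distance to d3 or differs from it in parity. Grouping the completions by first move — via a2: 3; via a4: 3; via b3: 6 — and summing: 3 + 3 + 6 = 12.
That gives 12 routes.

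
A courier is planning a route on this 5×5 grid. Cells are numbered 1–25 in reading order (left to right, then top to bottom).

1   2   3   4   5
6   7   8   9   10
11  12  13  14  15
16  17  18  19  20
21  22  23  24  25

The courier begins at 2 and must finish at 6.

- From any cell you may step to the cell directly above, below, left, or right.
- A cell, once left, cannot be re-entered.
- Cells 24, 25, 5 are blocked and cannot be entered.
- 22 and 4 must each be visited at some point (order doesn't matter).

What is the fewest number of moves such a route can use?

12

Any route passes through 22 and 4 in some order between 2 and 6. Summing Manhattan distances along each leg and taking the cheapest ordering (2 → 4 → 22 → 6) gives a lower bound of 2 + 6 + 4 = 12 moves.
A route of 12 moves achieves this: 2 → 3 → 4 → 9 → 14 → 19 → 18 → 23 → 22 → 17 → 12 → 7 → 6.
Since 12 matches the lower bound, it is optimal.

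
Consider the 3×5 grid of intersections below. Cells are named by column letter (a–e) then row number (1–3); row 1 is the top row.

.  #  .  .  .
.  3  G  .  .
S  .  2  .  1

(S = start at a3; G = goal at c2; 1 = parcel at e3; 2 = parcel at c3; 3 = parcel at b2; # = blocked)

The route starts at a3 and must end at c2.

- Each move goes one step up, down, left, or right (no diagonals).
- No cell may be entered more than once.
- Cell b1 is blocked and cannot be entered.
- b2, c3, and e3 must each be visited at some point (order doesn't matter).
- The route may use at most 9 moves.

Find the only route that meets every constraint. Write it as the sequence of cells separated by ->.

Any route must reach b2, c3, and e3 and still end at c2 within 9 moves, so the order of the required stops is forced.
Route from a3: up 1 to a2, right 1 to b2, down 1 to b3, right 3 to e3, up 1 to e2, left 2 to c2 — 9 moves in all.
Check: all required cells visited; 9 ≤ 9 moves.

a3 -> a2 -> b2 -> b3 -> c3 -> d3 -> e3 -> e2 -> d2 -> c2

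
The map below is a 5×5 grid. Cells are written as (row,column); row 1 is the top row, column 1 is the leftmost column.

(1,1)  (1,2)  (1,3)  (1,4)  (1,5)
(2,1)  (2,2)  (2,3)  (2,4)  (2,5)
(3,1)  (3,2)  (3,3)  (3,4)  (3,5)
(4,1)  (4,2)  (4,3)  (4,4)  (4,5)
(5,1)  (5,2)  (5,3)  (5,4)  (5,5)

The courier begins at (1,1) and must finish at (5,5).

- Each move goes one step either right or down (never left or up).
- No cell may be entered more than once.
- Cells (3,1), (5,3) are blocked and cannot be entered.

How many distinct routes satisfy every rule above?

46

A right/down-only route from (1,1) to (5,5) makes exactly 4 down-moves and 4 right-moves in some order.
With no other constraints that would be C(8,4) = 70 routes.
Subtract routes through each blocked cell (inclusion–exclusion for overlaps): − through (3,1): 15 − through (5,3): 15 + through (3,1)&(5,3): 6 → 46.
That gives 46 routes.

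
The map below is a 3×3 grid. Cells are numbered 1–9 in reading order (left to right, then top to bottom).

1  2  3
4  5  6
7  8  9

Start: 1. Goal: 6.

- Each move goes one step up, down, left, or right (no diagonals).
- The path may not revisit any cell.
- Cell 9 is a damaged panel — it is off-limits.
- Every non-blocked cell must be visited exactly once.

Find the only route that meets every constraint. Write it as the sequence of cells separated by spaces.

Need to visit all 8 open cells exactly once, starting at 1 and ending at 6.
Cell 7 has only two open neighbours (4 and 8), so the path must pass straight through it: one of those is the cell it's entered from and the other is where it exits.
Route from 1: 2× down (reaching 7), right to 8, 2× up (reaching 2), right to 3, down to 6 — 7 moves in all.
Check: all 8 open cells covered.

1 4 7 8 5 2 3 6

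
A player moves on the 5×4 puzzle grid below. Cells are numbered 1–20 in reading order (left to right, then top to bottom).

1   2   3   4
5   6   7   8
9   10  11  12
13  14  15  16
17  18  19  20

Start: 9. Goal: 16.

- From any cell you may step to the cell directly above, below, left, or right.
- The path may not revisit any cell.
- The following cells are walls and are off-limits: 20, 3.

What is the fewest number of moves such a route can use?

4

The Manhattan distance from 9 to 16 is |3−4| + |1−4| = 4, so at least 4 moves are needed.
A route of 4 moves achieves this: 9 → 13 → 14 → 15 → 16.
Since 4 matches the lower bound, it is optimal.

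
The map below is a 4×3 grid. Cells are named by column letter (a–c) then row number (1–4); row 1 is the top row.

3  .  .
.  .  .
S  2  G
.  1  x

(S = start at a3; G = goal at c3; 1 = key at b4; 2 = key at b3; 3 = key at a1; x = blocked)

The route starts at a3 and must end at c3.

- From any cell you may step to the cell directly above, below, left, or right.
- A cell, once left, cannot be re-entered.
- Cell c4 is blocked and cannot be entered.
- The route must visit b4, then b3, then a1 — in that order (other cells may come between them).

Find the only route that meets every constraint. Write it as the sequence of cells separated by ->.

The waypoints must appear in the order b4, b3, a1, with no cell reused.
Route from a3: down to a4, right to b4, 2× up (reaching b2), left to a2, up to a1, 2× right (reaching c1), 2× down (reaching c3) — 10 moves in all.
Check: order respected (1 at step 2, 2 at step 3, 3 at step 6).

a3 -> a4 -> b4 -> b3 -> b2 -> a2 -> a1 -> b1 -> c1 -> c2 -> c3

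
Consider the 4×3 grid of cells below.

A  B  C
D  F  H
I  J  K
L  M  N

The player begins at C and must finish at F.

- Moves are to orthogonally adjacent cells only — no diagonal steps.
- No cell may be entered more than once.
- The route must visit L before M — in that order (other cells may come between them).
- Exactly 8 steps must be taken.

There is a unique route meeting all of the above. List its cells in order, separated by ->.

The waypoints must appear in the order L, M, with no cell reused.
Route from C: 2× left (reaching A), 3× down (reaching L), right to M, 2× up (reaching F) — 8 moves in all.
Check: order respected (L at step 5, M at step 6); 8 moves as required.

C -> B -> A -> D -> I -> L -> M -> J -> F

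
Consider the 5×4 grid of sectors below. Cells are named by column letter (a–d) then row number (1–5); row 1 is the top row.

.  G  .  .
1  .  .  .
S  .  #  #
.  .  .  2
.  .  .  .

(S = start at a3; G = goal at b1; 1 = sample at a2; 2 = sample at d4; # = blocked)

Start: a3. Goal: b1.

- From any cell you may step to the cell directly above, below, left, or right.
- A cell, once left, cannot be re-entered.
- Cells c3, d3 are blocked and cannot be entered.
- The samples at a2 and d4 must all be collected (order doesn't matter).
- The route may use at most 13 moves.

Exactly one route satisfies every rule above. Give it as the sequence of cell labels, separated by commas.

The 13-move cap with required stops at a2, d4 leaves no slack for detours.
Route from a3: down 2 to a5, right 3 to d5, up 1 to d4, left 2 to b4, up 2 to b2, left 1 to a2, up 1 to a1, right 1 to b1 — 13 moves in all.
Check: all required cells visited; 13 ≤ 13 moves.

a3, a4, a5, b5, c5, d5, d4, c4, b4, b3, b2, a2, a1, b1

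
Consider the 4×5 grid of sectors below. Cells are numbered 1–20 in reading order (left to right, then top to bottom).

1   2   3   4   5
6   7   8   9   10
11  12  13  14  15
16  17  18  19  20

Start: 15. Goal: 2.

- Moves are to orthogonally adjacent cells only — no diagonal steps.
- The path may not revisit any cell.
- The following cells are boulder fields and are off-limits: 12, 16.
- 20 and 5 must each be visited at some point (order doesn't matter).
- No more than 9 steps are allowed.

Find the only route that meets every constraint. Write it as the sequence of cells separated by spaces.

The 9-move cap with required stops at 20, 5 leaves no slack for detours.
Route from 15: down 1 to 20, left 1 to 19, up 2 to 9, right 1 to 10, up 1 to 5, left 3 to 2 — 9 moves in all.
Check: all required cells visited; 9 ≤ 9 moves.

15 20 19 14 9 10 5 4 3 2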